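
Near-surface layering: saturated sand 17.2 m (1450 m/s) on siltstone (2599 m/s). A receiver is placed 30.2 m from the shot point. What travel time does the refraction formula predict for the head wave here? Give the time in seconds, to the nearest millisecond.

0.031 s

t = x/V₂ + 2h·√(V₂²−V₁²)/(V₁V₂).
√(V₂²−V₁²) = √(2599²−1450²) = 2156.9 m/s; delay term = 2·17.2·2156.9/(1450·2599) = 0.01969 s.
t = 30.2/2599 + 0.01969 = 0.03131 s.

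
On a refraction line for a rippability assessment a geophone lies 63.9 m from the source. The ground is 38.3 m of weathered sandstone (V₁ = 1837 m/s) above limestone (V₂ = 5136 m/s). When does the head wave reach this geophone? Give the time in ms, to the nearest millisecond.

θ_c = arcsin(V₁/V₂) = arcsin(1837/5136) = 20.96°, cos θ_c = 0.9338.
Intercept time tᵢ = 2h cos θ_c / V₁ = 2·38.3·0.9338/1837 = 0.03894 s.
t = x/V₂ + tᵢ = 63.9/5136 + 0.03894 = 0.05138 s.

51 ms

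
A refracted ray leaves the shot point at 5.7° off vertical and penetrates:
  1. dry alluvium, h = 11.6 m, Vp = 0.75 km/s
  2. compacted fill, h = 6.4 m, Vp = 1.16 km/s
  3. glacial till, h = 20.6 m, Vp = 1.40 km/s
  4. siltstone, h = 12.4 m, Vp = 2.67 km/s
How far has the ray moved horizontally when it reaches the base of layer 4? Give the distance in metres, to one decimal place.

Apply Snell's law at each interface; in layer i the horizontal offset is hᵢ·tan θᵢ.
Layer 1: θ = 5.70°; offset = 11.6·tan 5.70° = 1.158 m.
Layer 2: sin θ = 1.16·sin 5.7°/0.75 = 0.1536, θ = 8.84°; offset = 6.4·tan 8.84° = 0.995 m.
Layer 3: sin θ = 1.40·sin 5.7°/0.75 = 0.1854, θ = 10.68°; offset = 20.6·tan 10.68° = 3.887 m.
Layer 4: sin θ = 2.67·sin 5.7°/0.75 = 0.3536, θ = 20.71°; offset = 12.4·tan 20.71° = 4.687 m.
Total horizontal offset = 10.726 m.

10.7 m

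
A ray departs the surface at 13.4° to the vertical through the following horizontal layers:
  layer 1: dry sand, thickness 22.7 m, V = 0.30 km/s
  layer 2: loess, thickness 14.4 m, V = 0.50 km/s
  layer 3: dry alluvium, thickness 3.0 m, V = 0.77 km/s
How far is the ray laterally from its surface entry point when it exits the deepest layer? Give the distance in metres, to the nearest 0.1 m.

13.7 m

Apply Snell's law at each interface; in layer i the horizontal offset is hᵢ·tan θᵢ.
Layer 1: θ = 13.40°; offset = 22.7·tan 13.40° = 5.408 m.
Layer 2: sin θ = 0.50·sin 13.4°/0.30 = 0.3862, θ = 22.72°; offset = 14.4·tan 22.72° = 6.030 m.
Layer 3: sin θ = 0.77·sin 13.4°/0.30 = 0.5948, θ = 36.50°; offset = 3.0·tan 36.50° = 2.220 m.
Σ offsets = 13.658 m.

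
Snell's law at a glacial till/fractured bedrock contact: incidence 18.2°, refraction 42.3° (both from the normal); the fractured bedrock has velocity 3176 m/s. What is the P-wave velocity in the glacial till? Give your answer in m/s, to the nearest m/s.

Snell's law: sin 18.2°/V₁ = sin 42.3°/V₂.
V₁ = V₂·sin 18.2°/sin 42.3° = 3176 × 0.4641 = 1473.93 m/s.

1474 m/s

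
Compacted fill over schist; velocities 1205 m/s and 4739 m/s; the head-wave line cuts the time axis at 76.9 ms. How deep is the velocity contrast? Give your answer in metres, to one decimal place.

θ_c = arcsin(1205/4739) = 14.73°; cos θ_c = 0.9671.
tᵢ = 2h cos θ_c/V₁ ⇒ h = tᵢ·V₁/(2 cos θ_c) = 0.0769·1205/(2·0.9671) = 47.91 m.

47.9 m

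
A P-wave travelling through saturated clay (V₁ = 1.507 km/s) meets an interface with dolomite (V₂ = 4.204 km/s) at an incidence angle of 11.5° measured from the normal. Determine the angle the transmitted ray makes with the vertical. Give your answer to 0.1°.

sin θ₁/V₁ = sin θ₂/V₂ ⇒ sin θ₂ = 4.204·sin 11.5°/1.507 = 4.204·0.1994/1.507 = 0.5562.
θ₂ = sin⁻¹(0.5562) = 33.79° (from vertical).

33.8°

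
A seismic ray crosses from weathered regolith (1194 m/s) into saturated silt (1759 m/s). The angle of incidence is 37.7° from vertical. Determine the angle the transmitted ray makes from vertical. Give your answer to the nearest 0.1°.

64.3°

Snell's law: sin θ₂ = (V₂/V₁)·sin θ₁ = (1759/1194)·sin 37.7° = 0.9009.
θ₂ = sin⁻¹(0.9009) = 64.28° (from vertical).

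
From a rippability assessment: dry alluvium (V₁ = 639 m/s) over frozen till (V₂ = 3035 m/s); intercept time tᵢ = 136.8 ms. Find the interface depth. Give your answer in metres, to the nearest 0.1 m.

44.7 m

h = tᵢ·V₁·V₂ / (2·√(V₂²−V₁²)).
√(V₂²−V₁²) = √(3035² − 639²) = 2967.0 m/s.
h = 0.1368 s × 639 × 3035 / (2 × 2967.0) = 44.71 m.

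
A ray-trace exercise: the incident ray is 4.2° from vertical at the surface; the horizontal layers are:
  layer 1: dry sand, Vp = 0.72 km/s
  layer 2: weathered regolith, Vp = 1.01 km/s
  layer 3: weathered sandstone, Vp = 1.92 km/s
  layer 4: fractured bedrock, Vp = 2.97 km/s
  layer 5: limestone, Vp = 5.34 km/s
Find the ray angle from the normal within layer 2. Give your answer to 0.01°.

5.90°

Ray parameter p = sin 4.2° / 0.72 = 1.0172e-01 s/km.
sin θ_2 = p·V_2 = 1.0172e-01 × 1.01 = 0.1027.
θ_2 = arcsin 0.1027 = 5.90°.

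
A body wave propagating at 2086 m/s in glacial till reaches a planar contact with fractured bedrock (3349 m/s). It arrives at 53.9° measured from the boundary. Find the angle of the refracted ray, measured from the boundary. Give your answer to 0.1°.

18.9°

Angle from the normal: 90° − 53.9° = 36.1°.
Snell's law: sin θ₂ = (V₂/V₁)·sin θ₁ = (3349/2086)·sin 36.1° = 0.9459.
θ₂ = sin⁻¹(0.9459) = 71.07° (from vertical).
From the interface: 90° − 71.07° = 18.93°.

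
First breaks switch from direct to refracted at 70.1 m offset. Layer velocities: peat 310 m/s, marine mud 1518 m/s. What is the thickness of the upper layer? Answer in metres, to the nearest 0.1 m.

x_cross = 2h·√((V₂+V₁)/(V₂−V₁)) → h = x_cross / (2·√((V₂+V₁)/(V₂−V₁))).
√((V₂+V₁)/(V₂−V₁)) = √((1518+310)/(1518−310)) = 1.2301.
h = 70.1 / (2·1.2301) = 28.49 m.

28.5 m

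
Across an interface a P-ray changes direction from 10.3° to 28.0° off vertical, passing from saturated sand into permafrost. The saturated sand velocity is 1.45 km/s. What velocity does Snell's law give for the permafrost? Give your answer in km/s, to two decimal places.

Snell's law: sin 10.3°/V₁ = sin 28.0°/V₂.
V₂ = V₁·sin 28.0°/sin 10.3° = 1.45 × 2.6256 = 3.81 km/s.

3.81 km/s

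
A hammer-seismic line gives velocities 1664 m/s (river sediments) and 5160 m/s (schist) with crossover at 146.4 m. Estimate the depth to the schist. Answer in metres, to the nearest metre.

52 m

x_cross = 2h·√((V₂+V₁)/(V₂−V₁)) → h = x_cross / (2·√((V₂+V₁)/(V₂−V₁))).
√((V₂+V₁)/(V₂−V₁)) = √((5160+1664)/(5160−1664)) = 1.3971.
h = 146.4 / (2·1.3971) = 52.39 m.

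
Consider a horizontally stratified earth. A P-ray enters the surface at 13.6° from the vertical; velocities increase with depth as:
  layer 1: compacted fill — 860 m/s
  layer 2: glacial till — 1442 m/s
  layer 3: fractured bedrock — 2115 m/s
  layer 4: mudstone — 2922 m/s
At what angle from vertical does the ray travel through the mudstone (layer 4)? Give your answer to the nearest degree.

53°

Ray parameter p = sin 13.6° / 860 = 2.7342e-04 s/m.
sin θ_4 = p·V_4 = 2.7342e-04 × 2922 = 0.7989.
θ_4 = arcsin 0.7989 = 53.03°.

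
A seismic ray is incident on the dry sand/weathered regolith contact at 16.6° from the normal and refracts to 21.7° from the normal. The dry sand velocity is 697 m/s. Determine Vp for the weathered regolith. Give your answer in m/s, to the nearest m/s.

902 m/s

Snell's law: sin 16.6°/V₁ = sin 21.7°/V₂.
V₂ = V₁·sin 21.7°/sin 16.6° = 697 × 1.2942 = 902.08 m/s.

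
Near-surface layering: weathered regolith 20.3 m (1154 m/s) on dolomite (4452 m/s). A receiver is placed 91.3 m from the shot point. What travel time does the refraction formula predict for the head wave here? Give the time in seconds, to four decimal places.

θ_c = arcsin(V₁/V₂) = arcsin(1154/4452) = 15.02°, cos θ_c = 0.9658.
Intercept time tᵢ = 2h cos θ_c / V₁ = 2·20.3·0.9658/1154 = 0.03398 s.
t = x/V₂ + tᵢ = 91.3/4452 + 0.03398 = 0.05449 s.

0.0545 s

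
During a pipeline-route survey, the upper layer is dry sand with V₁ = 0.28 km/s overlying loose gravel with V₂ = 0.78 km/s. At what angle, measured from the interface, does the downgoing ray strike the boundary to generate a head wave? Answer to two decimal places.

Critical incidence: sin θ_c = V₁/V₂ = 0.28/0.78 = 0.3590.
θ_c = arcsin 0.3590 = 21.04°.
Measured from the interface: 90° − 21.04° = 68.96°.

68.96°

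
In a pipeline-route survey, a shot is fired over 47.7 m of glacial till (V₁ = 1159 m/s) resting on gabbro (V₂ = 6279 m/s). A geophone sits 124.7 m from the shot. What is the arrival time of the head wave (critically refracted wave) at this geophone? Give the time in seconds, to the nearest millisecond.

0.101 s

t = x/V₂ + 2h·√(V₂²−V₁²)/(V₁V₂).
√(V₂²−V₁²) = √(6279²−1159²) = 6171.1 m/s; delay term = 2·47.7·6171.1/(1159·6279) = 0.08090 s.
t = 124.7/6279 + 0.08090 = 0.10076 s.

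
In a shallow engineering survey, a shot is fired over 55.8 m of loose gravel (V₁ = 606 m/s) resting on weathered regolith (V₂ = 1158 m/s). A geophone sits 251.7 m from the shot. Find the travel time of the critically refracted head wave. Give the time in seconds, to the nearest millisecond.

θ_c = arcsin(V₁/V₂) = arcsin(606/1158) = 31.55°, cos θ_c = 0.8521.
Intercept time tᵢ = 2h cos θ_c / V₁ = 2·55.8·0.8521/606 = 0.15693 s.
t = x/V₂ + tᵢ = 251.7/1158 + 0.15693 = 0.37429 s.

0.374 s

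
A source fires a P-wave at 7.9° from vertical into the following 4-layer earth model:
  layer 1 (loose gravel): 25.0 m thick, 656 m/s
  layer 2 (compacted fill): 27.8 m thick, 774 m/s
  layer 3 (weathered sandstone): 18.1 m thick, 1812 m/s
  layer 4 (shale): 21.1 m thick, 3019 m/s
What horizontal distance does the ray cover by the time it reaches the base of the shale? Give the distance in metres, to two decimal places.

Apply Snell's law at each interface; in layer i the horizontal offset is hᵢ·tan θᵢ.
Layer 1: θ = 7.90°; offset = 25.0·tan 7.90° = 3.4690 m.
Layer 2: sin θ = 774·sin 7.9°/656 = 0.1622, θ = 9.33°; offset = 27.8·tan 9.33° = 4.5687 m.
Layer 3: sin θ = 1812·sin 7.9°/656 = 0.3796, θ = 22.31°; offset = 18.1·tan 22.31° = 7.4278 m.
Layer 4: sin θ = 3019·sin 7.9°/656 = 0.6325, θ = 39.24°; offset = 21.1·tan 39.24° = 17.2318 m.
Total horizontal offset = 32.6974 m.

32.70 m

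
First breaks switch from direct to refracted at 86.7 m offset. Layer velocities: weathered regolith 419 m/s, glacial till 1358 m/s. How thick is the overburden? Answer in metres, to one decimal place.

31.5 m

x_cross = 2h·√((V₂+V₁)/(V₂−V₁)) → h = x_cross / (2·√((V₂+V₁)/(V₂−V₁))).
√((V₂+V₁)/(V₂−V₁)) = √((1358+419)/(1358−419)) = 1.3757.
h = 86.7 / (2·1.3757) = 31.51 m.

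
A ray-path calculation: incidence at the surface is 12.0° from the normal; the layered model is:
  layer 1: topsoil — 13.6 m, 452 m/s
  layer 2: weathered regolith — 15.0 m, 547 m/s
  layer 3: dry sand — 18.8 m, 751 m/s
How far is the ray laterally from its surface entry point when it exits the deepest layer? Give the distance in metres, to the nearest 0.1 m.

Apply Snell's law at each interface; in layer i the horizontal offset is hᵢ·tan θᵢ.
Layer 1: θ = 12.00°; offset = 13.6·tan 12.00° = 2.891 m.
Layer 2: sin θ = 547·sin 12.0°/452 = 0.2516, θ = 14.57°; offset = 15.0·tan 14.57° = 3.900 m.
Layer 3: sin θ = 751·sin 12.0°/452 = 0.3454, θ = 20.21°; offset = 18.8·tan 20.21° = 6.920 m.
Σ offsets = 13.711 m.

13.7 m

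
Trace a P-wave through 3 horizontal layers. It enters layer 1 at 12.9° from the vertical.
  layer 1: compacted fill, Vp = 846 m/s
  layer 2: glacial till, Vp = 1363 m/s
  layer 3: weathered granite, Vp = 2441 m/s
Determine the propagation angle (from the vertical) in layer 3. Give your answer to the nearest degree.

Snell's law across each interface conserves sin θ / V, so sin θ_3 = V_3·sin θ₁/V₁.
sin θ_3 = 2441 × sin 12.9° / 846 = 0.6442.
θ_3 = 40.10° from the vertical.

40°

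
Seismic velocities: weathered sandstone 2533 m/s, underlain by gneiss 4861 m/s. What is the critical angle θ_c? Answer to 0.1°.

At critical incidence the refracted ray runs along the interface (θ₂ = 90°), so sin θ_c = V₁/V₂.
θ_c = arcsin(2533/4861) = arcsin 0.5211 = 31.41°.

31.4°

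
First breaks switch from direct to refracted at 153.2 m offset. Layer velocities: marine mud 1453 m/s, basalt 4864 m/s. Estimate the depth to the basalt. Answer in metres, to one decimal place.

h = (x_cross/2)·√((V₂−V₁)/(V₂+V₁)).
(V₂−V₁)/(V₂+V₁) = (4864−1453)/(4864+1453) = 0.5400; √ = 0.7348.
h = (153.2/2)·0.7348 = 56.29 m.

56.3 m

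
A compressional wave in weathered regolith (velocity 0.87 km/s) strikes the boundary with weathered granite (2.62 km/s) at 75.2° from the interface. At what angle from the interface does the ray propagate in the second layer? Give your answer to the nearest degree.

40°

Convert to the normal: θ₁ = 90° − 75.2° = 14.8°.
Snell's law: sin θ₂ = (V₂/V₁)·sin θ₁ = (2.62/0.87)·sin 14.8° = 0.7693.
θ₂ = sin⁻¹(0.7693) = 50.29° (from vertical).
From the interface: 90° − 50.29° = 39.71°.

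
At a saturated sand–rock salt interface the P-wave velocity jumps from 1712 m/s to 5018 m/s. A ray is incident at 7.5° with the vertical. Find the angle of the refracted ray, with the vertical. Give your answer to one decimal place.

22.5°

sin θ₁/V₁ = sin θ₂/V₂ ⇒ sin θ₂ = 5018·sin 7.5°/1712 = 5018·0.1305/1712 = 0.3826.
θ₂ = arcsin 0.3826 = 22.49° from the normal.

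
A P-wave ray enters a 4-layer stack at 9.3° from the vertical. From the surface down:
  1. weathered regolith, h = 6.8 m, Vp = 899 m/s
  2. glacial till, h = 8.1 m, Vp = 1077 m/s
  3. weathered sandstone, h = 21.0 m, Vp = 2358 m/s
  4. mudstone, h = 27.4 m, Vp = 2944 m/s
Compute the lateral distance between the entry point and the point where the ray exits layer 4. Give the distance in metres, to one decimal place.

29.6 m

Apply Snell's law at each interface; in layer i the horizontal offset is hᵢ·tan θᵢ.
Layer 1: θ = 9.30°; offset = 6.8·tan 9.30° = 1.114 m.
Layer 2: sin θ = 1077·sin 9.3°/899 = 0.1936, θ = 11.16°; offset = 8.1·tan 11.16° = 1.598 m.
Layer 3: sin θ = 2358·sin 9.3°/899 = 0.4239, θ = 25.08°; offset = 21.0·tan 25.08° = 9.828 m.
Layer 4: sin θ = 2944·sin 9.3°/899 = 0.5292, θ = 31.95°; offset = 27.4·tan 31.95° = 17.090 m.
Σ offsets = 29.630 m.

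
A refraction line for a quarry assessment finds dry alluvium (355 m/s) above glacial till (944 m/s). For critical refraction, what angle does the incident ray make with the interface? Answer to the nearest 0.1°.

Critical incidence: sin θ_c = V₁/V₂ = 355/944 = 0.3761.
θ_c = arcsin 0.3761 = 22.09°.
Measured from the interface: 90° − 22.09° = 67.91°.

67.9°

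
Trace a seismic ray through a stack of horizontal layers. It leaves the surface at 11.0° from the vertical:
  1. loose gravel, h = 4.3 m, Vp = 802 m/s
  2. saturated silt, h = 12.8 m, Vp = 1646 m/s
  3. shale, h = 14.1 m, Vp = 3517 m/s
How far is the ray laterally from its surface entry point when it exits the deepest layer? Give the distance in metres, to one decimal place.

27.8 m

Ray parameter p = sin 11.0° / 802 m/s = 2.3792e-04 s/m.
Layer 1: θ = 11.00°; offset = 4.3·tan 11.00° = 0.836 m.
Layer 2: sin θ = p·1646 = 0.3916 → θ = 23.05°; offset = 12.8·tan 23.05° = 5.448 m.
Layer 3: sin θ = p·3517 = 0.8368 → θ = 56.80°; offset = 14.1·tan 56.80° = 21.546 m.
Total horizontal offset = 27.830 m.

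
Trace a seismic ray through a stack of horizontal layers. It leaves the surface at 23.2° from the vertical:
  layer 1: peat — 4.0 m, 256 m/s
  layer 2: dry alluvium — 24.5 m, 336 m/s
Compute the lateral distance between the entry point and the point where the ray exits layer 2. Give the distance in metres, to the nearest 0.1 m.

16.5 m

Ray parameter p = sin 23.2° / 256 m/s = 1.5388e-03 s/m.
Layer 1: θ = 23.20°; offset = 4.0·tan 23.20° = 1.714 m.
Layer 2: sin θ = p·336 = 0.5170 → θ = 31.13°; offset = 24.5·tan 31.13° = 14.799 m.
Total horizontal offset = 16.514 m.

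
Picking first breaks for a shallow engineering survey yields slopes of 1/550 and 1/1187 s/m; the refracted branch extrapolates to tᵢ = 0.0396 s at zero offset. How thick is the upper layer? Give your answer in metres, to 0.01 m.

12.29 m

θ_c = arcsin(550/1187) = 27.60°; cos θ_c = 0.8862.
tᵢ = 2h cos θ_c/V₁ ⇒ h = tᵢ·V₁/(2 cos θ_c) = 0.0396·550/(2·0.8862) = 12.29 m.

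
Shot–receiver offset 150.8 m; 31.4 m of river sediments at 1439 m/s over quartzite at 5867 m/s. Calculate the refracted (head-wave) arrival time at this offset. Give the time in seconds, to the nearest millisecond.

t = x/V₂ + 2h·√(V₂²−V₁²)/(V₁V₂).
√(V₂²−V₁²) = √(5867²−1439²) = 5687.8 m/s; delay term = 2·31.4·5687.8/(1439·5867) = 0.04231 s.
t = 150.8/5867 + 0.04231 = 0.06801 s.

0.068 s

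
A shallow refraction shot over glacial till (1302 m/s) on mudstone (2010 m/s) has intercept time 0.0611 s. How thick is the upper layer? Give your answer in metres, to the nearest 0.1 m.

52.2 m

θ_c = arcsin(1302/2010) = 40.37°; cos θ_c = 0.7618.
tᵢ = 2h cos θ_c/V₁ ⇒ h = tᵢ·V₁/(2 cos θ_c) = 0.0611·1302/(2·0.7618) = 52.21 m.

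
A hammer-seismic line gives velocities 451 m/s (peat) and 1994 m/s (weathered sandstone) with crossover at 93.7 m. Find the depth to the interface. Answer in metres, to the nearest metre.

x_cross = 2h·√((V₂+V₁)/(V₂−V₁)) → h = x_cross / (2·√((V₂+V₁)/(V₂−V₁))).
√((V₂+V₁)/(V₂−V₁)) = √((1994+451)/(1994−451)) = 1.2588.
h = 93.7 / (2·1.2588) = 37.22 m.

37 m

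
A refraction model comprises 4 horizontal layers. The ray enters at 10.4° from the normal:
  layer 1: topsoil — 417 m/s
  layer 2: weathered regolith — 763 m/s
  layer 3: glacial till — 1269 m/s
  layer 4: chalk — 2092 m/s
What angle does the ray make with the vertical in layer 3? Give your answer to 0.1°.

33.3°

Ray parameter p = sin 10.4° / 417 = 4.3290e-04 s/m.
sin θ_3 = p·V_3 = 4.3290e-04 × 1269 = 0.5493.
θ_3 = arcsin 0.5493 = 33.32°.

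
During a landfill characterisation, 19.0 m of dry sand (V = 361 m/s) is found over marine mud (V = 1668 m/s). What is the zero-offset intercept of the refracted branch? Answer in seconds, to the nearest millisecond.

0.103 s

θ_c = arcsin(V₁/V₂) = arcsin(361/1668) = 12.50°; cos θ_c = 0.9763.
tᵢ = 2h·cos θ_c / V₁ = 2·19.0·0.9763 / 361 = 0.10277 s.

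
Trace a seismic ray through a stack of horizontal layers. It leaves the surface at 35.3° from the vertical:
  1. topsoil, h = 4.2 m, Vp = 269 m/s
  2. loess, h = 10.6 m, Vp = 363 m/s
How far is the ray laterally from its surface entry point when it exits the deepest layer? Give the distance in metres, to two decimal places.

Apply Snell's law at each interface; in layer i the horizontal offset is hᵢ·tan θᵢ.
Layer 1: θ = 35.30°; offset = 4.2·tan 35.30° = 2.9738 m.
Layer 2: sin θ = 363·sin 35.3°/269 = 0.7798, θ = 51.24°; offset = 10.6·tan 51.24° = 13.2031 m.
Total horizontal offset = 16.1768 m.

16.18 m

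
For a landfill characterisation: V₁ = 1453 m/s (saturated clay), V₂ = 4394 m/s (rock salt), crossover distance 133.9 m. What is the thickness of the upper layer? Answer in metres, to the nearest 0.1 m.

x_cross = 2h·√((V₂+V₁)/(V₂−V₁)) → h = x_cross / (2·√((V₂+V₁)/(V₂−V₁))).
√((V₂+V₁)/(V₂−V₁)) = √((4394+1453)/(4394−1453)) = 1.4100.
h = 133.9 / (2·1.4100) = 47.48 m.

47.5 m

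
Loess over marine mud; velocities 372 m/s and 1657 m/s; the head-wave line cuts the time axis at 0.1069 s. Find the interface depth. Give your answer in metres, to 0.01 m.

θ_c = arcsin(372/1657) = 12.97°; cos θ_c = 0.9745.
tᵢ = 2h cos θ_c/V₁ ⇒ h = tᵢ·V₁/(2 cos θ_c) = 0.1069·372/(2·0.9745) = 20.40 m.

20.40 m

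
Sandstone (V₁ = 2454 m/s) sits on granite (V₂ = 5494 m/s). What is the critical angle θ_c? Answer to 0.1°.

At critical incidence the refracted ray runs along the interface (θ₂ = 90°), so sin θ_c = V₁/V₂.
θ_c = arcsin(2454/5494) = arcsin 0.4467 = 26.53°.

26.5°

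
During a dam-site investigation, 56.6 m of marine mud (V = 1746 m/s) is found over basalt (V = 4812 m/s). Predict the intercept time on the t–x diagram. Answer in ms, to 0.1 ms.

tᵢ = 2h·√(V₂²−V₁²)/(V₁V₂).
√(V₂²−V₁²) = √(4812²−1746²) = 4484.1 m/s.
tᵢ = 2·56.6·4484.1/(1746·4812) = 0.06042 s.

60.4 ms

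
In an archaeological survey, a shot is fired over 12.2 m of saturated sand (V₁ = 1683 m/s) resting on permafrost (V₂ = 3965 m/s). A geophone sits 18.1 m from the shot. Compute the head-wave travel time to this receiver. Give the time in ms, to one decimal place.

θ_c = arcsin(V₁/V₂) = arcsin(1683/3965) = 25.12°, cos θ_c = 0.9054.
Intercept time tᵢ = 2h cos θ_c / V₁ = 2·12.2·0.9054/1683 = 0.01313 s.
t = x/V₂ + tᵢ = 18.1/3965 + 0.01313 = 0.01769 s.

17.7 ms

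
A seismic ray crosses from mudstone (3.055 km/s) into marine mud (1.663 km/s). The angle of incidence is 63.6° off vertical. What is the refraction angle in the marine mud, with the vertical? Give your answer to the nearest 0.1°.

29.2°

sin θ₁/V₁ = sin θ₂/V₂ ⇒ sin θ₂ = 1.663·sin 63.6°/3.055 = 1.663·0.8957/3.055 = 0.4876.
θ₂ = arcsin 0.4876 = 29.18° from the normal.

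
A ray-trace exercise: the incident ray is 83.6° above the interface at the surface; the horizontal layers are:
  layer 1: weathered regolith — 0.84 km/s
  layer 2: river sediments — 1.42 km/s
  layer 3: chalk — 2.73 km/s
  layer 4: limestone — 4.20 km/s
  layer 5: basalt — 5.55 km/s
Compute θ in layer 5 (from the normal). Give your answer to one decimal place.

From the normal: θ₁ = 90° − 83.6° = 6.4°.
Snell's law across each interface conserves sin θ / V, so sin θ_5 = V_5·sin θ₁/V₁.
sin θ_5 = 5.55 × sin 6.4° / 0.84 = 0.7365.
θ_5 = 47.43° from the vertical.

47.4°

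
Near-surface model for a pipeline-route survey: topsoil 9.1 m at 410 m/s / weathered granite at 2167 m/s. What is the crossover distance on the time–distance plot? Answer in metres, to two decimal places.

22.04 m

x_cross = 2h·√((V₂+V₁)/(V₂−V₁)).
(V₂+V₁)/(V₂−V₁) = (2167+410)/(2167−410) = 1.4667; √ = 1.2111.
x_cross = 2·9.1·1.2111 = 22.04 m.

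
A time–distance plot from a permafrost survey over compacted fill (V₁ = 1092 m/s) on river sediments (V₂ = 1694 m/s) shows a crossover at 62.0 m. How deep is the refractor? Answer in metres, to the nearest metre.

14 m

h = (x_cross/2)·√((V₂−V₁)/(V₂+V₁)).
(V₂−V₁)/(V₂+V₁) = (1694−1092)/(1694+1092) = 0.2161; √ = 0.4648.
h = (62.0/2)·0.4648 = 14.41 m.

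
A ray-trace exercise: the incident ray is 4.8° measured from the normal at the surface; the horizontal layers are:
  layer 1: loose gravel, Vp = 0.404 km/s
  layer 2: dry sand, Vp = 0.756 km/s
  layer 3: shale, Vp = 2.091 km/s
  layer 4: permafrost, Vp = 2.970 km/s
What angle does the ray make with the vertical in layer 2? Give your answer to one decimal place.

Ray parameter p = sin 4.8° / 0.404 = 2.0712e-01 s/km.
sin θ_2 = p·V_2 = 2.0712e-01 × 0.756 = 0.1566.
θ_2 = 9.01° from the vertical.

9.0°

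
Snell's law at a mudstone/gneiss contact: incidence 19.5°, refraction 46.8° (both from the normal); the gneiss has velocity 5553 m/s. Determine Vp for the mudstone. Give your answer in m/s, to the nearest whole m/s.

2543 m/s

sin 19.5° = 0.3338; sin 46.8° = 0.7290.
V₁ = V₂·(sin θ₁/sin θ₂) = 5553·(0.3338/0.7290) = 2542.81 m/s.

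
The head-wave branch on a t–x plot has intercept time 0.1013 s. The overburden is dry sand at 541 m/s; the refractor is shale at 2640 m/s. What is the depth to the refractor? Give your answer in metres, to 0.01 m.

h = tᵢ·V₁·V₂ / (2·√(V₂²−V₁²)).
√(V₂²−V₁²) = √(2640² − 541²) = 2584.0 m/s.
h = 0.1013 s × 541 × 2640 / (2 × 2584.0) = 28.00 m.

28.00 m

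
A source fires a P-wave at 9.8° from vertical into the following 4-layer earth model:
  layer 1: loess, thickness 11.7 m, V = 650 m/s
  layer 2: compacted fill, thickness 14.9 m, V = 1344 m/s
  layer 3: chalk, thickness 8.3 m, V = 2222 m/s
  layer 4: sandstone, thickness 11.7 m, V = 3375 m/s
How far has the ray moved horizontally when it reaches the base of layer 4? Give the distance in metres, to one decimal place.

Apply Snell's law at each interface; in layer i the horizontal offset is hᵢ·tan θᵢ.
Layer 1: θ = 9.80°; offset = 11.7·tan 9.80° = 2.021 m.
Layer 2: sin θ = 1344·sin 9.8°/650 = 0.3519, θ = 20.61°; offset = 14.9·tan 20.61° = 5.602 m.
Layer 3: sin θ = 2222·sin 9.8°/650 = 0.5819, θ = 35.58°; offset = 8.3·tan 35.58° = 5.938 m.
Layer 4: sin θ = 3375·sin 9.8°/650 = 0.8838, θ = 62.10°; offset = 11.7·tan 62.10° = 22.099 m.
Σ offsets = 35.660 m.

35.7 m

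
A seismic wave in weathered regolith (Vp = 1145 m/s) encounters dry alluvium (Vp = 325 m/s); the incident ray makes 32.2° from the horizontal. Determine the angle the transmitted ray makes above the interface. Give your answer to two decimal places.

Angle from the normal: 90° − 32.2° = 57.8°.
Snell's law: sin θ₂ = (V₂/V₁)·sin θ₁ = (325/1145)·sin 57.8° = 0.2402.
θ₂ = arcsin 0.2402 = 13.90° from the normal.
From the interface: 90° − 13.90° = 76.10°.

76.10°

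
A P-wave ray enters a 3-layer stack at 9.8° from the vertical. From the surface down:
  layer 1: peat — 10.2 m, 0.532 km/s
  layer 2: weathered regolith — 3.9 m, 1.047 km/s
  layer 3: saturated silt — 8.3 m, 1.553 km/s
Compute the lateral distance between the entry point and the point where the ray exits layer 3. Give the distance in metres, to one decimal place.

7.9 m

p = sin θ₁/V₁ = sin 9.8°/0.532 = 3.1994e-01 s/km is conserved through the stack.
Layer 1: θ = 9.80°; offset = 10.2·tan 9.80° = 1.762 m.
Layer 2: sin θ = p·1.047 = 0.3350 → θ = 19.57°; offset = 3.9·tan 19.57° = 1.387 m.
Layer 3: sin θ = p·1.553 = 0.4969 → θ = 29.79°; offset = 8.3·tan 29.79° = 4.752 m.
Σ offsets = 7.901 m.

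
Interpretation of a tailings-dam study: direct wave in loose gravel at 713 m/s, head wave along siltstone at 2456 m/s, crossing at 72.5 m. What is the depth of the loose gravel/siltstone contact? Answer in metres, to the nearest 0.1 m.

x_cross = 2h·√((V₂+V₁)/(V₂−V₁)) → h = x_cross / (2·√((V₂+V₁)/(V₂−V₁))).
√((V₂+V₁)/(V₂−V₁)) = √((2456+713)/(2456−713)) = 1.3484.
h = 72.5 / (2·1.3484) = 26.88 m.

26.9 m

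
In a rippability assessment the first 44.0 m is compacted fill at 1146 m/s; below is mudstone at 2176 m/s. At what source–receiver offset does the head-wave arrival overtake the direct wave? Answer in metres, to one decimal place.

158.0 m

x_cross = 2h·√((V₂+V₁)/(V₂−V₁)).
(V₂+V₁)/(V₂−V₁) = (2176+1146)/(2176−1146) = 3.2252; √ = 1.7959.
x_cross = 2·44.0·1.7959 = 158.04 m.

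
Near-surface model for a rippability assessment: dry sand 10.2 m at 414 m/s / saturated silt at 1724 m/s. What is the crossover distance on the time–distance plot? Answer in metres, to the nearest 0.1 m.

26.1 m

x_cross = 2h·√((V₂+V₁)/(V₂−V₁)).
(V₂+V₁)/(V₂−V₁) = (1724+414)/(1724−414) = 1.6321; √ = 1.2775.
x_cross = 2·10.2·1.2775 = 26.06 m.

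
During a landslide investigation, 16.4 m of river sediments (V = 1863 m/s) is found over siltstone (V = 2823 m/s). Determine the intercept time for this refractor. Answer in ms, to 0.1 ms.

θ_c = arcsin(V₁/V₂) = arcsin(1863/2823) = 41.30°; cos θ_c = 0.7513.
tᵢ = 2h·cos θ_c / V₁ = 2·16.4·0.7513 / 1863 = 0.01323 s.

13.2 ms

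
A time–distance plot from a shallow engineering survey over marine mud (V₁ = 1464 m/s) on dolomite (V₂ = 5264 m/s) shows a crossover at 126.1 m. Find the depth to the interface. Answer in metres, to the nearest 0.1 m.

47.4 m

x_cross = 2h·√((V₂+V₁)/(V₂−V₁)) → h = x_cross / (2·√((V₂+V₁)/(V₂−V₁))).
√((V₂+V₁)/(V₂−V₁)) = √((5264+1464)/(5264−1464)) = 1.3306.
h = 126.1 / (2·1.3306) = 47.38 m.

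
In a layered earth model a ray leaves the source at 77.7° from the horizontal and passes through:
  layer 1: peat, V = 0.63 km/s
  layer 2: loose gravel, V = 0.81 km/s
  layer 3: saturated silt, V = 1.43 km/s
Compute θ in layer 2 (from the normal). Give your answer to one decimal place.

15.9°

From the normal: θ₁ = 90° − 77.7° = 12.3°.
Snell's law across each interface conserves sin θ / V, so sin θ_2 = V_2·sin θ₁/V₁.
sin θ_2 = 0.81 × sin 12.3° / 0.63 = 0.2739.
θ_2 = arcsin 0.2739 = 15.90°.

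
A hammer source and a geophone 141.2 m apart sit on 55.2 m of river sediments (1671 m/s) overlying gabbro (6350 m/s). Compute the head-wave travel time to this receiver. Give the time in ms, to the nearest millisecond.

t = x/V₂ + 2h·√(V₂²−V₁²)/(V₁V₂).
√(V₂²−V₁²) = √(6350²−1671²) = 6126.2 m/s; delay term = 2·55.2·6126.2/(1671·6350) = 0.06374 s.
t = 141.2/6350 + 0.06374 = 0.08598 s.

86 ms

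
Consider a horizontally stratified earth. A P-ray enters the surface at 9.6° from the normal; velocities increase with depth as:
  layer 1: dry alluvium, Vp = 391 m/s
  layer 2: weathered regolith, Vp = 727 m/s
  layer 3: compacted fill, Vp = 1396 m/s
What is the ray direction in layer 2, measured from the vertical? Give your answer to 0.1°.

18.1°

Ray parameter p = sin 9.6° / 391 = 4.2652e-04 s/m.
sin θ_2 = p·V_2 = 4.2652e-04 × 727 = 0.3101.
θ_2 = 18.06° from the vertical.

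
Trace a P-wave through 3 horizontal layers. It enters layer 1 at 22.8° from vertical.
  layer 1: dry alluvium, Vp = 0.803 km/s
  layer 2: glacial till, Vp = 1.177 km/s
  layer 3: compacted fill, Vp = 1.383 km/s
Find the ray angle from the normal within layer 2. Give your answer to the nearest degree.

35°

Ray parameter p = sin 22.8° / 0.803 = 4.8258e-01 s/km.
sin θ_2 = p·V_2 = 4.8258e-01 × 1.177 = 0.5680.
θ_2 = arcsin 0.5680 = 34.61°.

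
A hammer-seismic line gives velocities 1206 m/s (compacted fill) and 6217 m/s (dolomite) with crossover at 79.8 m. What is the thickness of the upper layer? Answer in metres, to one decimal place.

x_cross = 2h·√((V₂+V₁)/(V₂−V₁)) → h = x_cross / (2·√((V₂+V₁)/(V₂−V₁))).
√((V₂+V₁)/(V₂−V₁)) = √((6217+1206)/(6217−1206)) = 1.2171.
h = 79.8 / (2·1.2171) = 32.78 m.

32.8 m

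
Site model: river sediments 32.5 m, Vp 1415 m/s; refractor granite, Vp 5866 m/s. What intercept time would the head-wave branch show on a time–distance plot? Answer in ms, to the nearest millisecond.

tᵢ = 2h·√(V₂²−V₁²)/(V₁V₂).
√(V₂²−V₁²) = √(5866²−1415²) = 5692.8 m/s.
tᵢ = 2·32.5·5692.8/(1415·5866) = 0.04458 s.

45 ms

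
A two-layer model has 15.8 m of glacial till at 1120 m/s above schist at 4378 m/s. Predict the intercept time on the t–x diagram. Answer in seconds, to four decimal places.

tᵢ = 2h·√(V₂²−V₁²)/(V₁V₂).
√(V₂²−V₁²) = √(4378²−1120²) = 4232.3 m/s.
tᵢ = 2·15.8·4232.3/(1120·4378) = 0.02728 s.

0.0273 s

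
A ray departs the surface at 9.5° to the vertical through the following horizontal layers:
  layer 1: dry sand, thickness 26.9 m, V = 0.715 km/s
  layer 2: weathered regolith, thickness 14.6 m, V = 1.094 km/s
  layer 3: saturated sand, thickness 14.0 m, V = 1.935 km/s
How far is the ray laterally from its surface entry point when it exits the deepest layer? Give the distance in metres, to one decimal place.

15.3 m

p = sin θ₁/V₁ = sin 9.5°/0.715 = 2.3084e-01 s/km is conserved through the stack.
Layer 1: θ = 9.50°; offset = 26.9·tan 9.50° = 4.502 m.
Layer 2: sin θ = p·1.094 = 0.2525 → θ = 14.63°; offset = 14.6·tan 14.63° = 3.811 m.
Layer 3: sin θ = p·1.935 = 0.4467 → θ = 26.53°; offset = 14.0·tan 26.53° = 6.989 m.
Σ offsets = 15.301 m.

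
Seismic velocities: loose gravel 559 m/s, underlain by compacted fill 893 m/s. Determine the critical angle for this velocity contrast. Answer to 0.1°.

Critical incidence: sin θ_c = V₁/V₂ = 559/893 = 0.6260.
θ_c = arcsin 0.6260 = 38.75°.

38.8°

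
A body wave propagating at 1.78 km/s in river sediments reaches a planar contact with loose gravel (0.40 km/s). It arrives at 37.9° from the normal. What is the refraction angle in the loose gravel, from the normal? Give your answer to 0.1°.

7.9°

sin θ₁/V₁ = sin θ₂/V₂ ⇒ sin θ₂ = 0.40·sin 37.9°/1.78 = 0.40·0.6143/1.78 = 0.1380.
θ₂ = arcsin 0.1380 = 7.93° from the normal.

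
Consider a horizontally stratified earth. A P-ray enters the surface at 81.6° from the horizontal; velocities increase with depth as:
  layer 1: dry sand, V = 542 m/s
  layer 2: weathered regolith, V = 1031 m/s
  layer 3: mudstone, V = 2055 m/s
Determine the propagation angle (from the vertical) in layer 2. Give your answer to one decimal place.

From the normal: θ₁ = 90° − 81.6° = 8.4°.
Ray parameter p = sin 8.4° / 542 = 2.6953e-04 s/m.
sin θ_2 = p·V_2 = 2.6953e-04 × 1031 = 0.2779.
θ_2 = 16.13° from the vertical.

16.1°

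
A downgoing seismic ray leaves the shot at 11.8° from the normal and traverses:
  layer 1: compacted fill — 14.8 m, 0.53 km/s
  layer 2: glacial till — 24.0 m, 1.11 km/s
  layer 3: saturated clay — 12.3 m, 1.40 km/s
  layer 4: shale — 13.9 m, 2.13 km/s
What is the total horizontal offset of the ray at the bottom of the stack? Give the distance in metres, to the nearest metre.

Apply Snell's law at each interface; in layer i the horizontal offset is hᵢ·tan θᵢ.
Layer 1: θ = 11.80°; offset = 14.8·tan 11.80° = 3.092 m.
Layer 2: sin θ = 1.11·sin 11.8°/0.53 = 0.4283, θ = 25.36°; offset = 24.0·tan 25.36° = 11.375 m.
Layer 3: sin θ = 1.40·sin 11.8°/0.53 = 0.5402, θ = 32.70°; offset = 12.3·tan 32.70° = 7.895 m.
Layer 4: sin θ = 2.13·sin 11.8°/0.53 = 0.8218, θ = 55.27°; offset = 13.9·tan 55.27° = 20.051 m.
Summing the layer offsets gives 42.413 m.

42 m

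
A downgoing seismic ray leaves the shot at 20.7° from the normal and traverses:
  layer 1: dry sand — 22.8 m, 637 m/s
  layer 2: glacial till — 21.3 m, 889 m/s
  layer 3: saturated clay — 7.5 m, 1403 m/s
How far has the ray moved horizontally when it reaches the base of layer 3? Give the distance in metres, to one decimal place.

p = sin θ₁/V₁ = sin 20.7°/637 = 5.5491e-04 s/m is conserved through the stack.
Layer 1: θ = 20.70°; offset = 22.8·tan 20.70° = 8.615 m.
Layer 2: sin θ = p·889 = 0.4933 → θ = 29.56°; offset = 21.3·tan 29.56° = 12.080 m.
Layer 3: sin θ = p·1403 = 0.7785 → θ = 51.13°; offset = 7.5·tan 51.13° = 9.304 m.
Σ offsets = 29.999 m.

30.0 m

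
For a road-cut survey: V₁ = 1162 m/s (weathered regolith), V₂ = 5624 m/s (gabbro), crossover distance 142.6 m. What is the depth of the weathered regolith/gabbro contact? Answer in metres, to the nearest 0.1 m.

57.8 m

x_cross = 2h·√((V₂+V₁)/(V₂−V₁)) → h = x_cross / (2·√((V₂+V₁)/(V₂−V₁))).
√((V₂+V₁)/(V₂−V₁)) = √((5624+1162)/(5624−1162)) = 1.2332.
h = 142.6 / (2·1.2332) = 57.82 m.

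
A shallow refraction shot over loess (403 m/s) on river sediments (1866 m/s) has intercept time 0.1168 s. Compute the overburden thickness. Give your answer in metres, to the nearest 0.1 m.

θ_c = arcsin(403/1866) = 12.47°; cos θ_c = 0.9764.
tᵢ = 2h cos θ_c/V₁ ⇒ h = tᵢ·V₁/(2 cos θ_c) = 0.1168·403/(2·0.9764) = 24.10 m.

24.1 m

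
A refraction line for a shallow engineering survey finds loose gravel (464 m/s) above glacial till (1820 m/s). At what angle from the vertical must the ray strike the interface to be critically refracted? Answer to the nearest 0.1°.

14.8°

Critical incidence: sin θ_c = V₁/V₂ = 464/1820 = 0.2549.
θ_c = arcsin 0.2549 = 14.77°.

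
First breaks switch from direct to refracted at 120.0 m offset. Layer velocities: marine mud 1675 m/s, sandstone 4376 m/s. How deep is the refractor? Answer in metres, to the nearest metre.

x_cross = 2h·√((V₂+V₁)/(V₂−V₁)) → h = x_cross / (2·√((V₂+V₁)/(V₂−V₁))).
√((V₂+V₁)/(V₂−V₁)) = √((4376+1675)/(4376−1675)) = 1.4968.
h = 120.0 / (2·1.4968) = 40.09 m.

40 m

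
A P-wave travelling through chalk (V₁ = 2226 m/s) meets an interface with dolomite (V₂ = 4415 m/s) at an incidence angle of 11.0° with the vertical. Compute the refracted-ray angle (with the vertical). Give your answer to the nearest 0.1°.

22.2°

sin θ₁/V₁ = sin θ₂/V₂ ⇒ sin θ₂ = 4415·sin 11.0°/2226 = 4415·0.1908/2226 = 0.3784.
θ₂ = sin⁻¹(0.3784) = 22.24° (from vertical).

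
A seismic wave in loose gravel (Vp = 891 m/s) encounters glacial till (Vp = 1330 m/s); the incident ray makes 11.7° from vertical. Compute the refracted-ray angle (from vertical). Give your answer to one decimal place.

17.6°

Snell's law: sin θ₂ = (V₂/V₁)·sin θ₁ = (1330/891)·sin 11.7° = 0.3027.
θ₂ = arcsin 0.3027 = 17.62° from the normal.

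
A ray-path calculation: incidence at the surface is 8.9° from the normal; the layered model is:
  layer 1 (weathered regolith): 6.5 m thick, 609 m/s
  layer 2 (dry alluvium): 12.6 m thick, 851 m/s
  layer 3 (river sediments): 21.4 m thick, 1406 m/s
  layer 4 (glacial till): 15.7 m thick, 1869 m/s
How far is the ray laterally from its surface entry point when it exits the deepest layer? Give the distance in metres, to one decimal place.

20.5 m

Apply Snell's law at each interface; in layer i the horizontal offset is hᵢ·tan θᵢ.
Layer 1: θ = 8.90°; offset = 6.5·tan 8.90° = 1.018 m.
Layer 2: sin θ = 851·sin 8.9°/609 = 0.2162, θ = 12.49°; offset = 12.6·tan 12.49° = 2.790 m.
Layer 3: sin θ = 1406·sin 8.9°/609 = 0.3572, θ = 20.93°; offset = 21.4·tan 20.93° = 8.183 m.
Layer 4: sin θ = 1869·sin 8.9°/609 = 0.4748, θ = 28.35°; offset = 15.7·tan 28.35° = 8.470 m.
Summing the layer offsets gives 20.461 m.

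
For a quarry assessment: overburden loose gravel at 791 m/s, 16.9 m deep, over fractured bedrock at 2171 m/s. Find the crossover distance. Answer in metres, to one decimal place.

49.5 m

θ_c = arcsin(791/2171) = 21.37°, so cos θ_c = 0.9313 and tᵢ = 2h cos θ_c/V₁ = 0.0398 s.
At crossover x/V₁ = x/V₂ + tᵢ ⇒ x = tᵢ/(1/V₁ − 1/V₂) = 0.03979/(1.2642e-03 − 4.6062e-04) = 49.52 m.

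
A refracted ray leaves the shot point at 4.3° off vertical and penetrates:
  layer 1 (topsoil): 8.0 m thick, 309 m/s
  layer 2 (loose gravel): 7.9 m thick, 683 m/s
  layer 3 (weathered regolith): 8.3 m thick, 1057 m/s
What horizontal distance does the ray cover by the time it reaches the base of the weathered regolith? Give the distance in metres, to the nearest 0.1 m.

Apply Snell's law at each interface; in layer i the horizontal offset is hᵢ·tan θᵢ.
Layer 1: θ = 4.30°; offset = 8.0·tan 4.30° = 0.602 m.
Layer 2: sin θ = 683·sin 4.3°/309 = 0.1657, θ = 9.54°; offset = 7.9·tan 9.54° = 1.328 m.
Layer 3: sin θ = 1057·sin 4.3°/309 = 0.2565, θ = 14.86°; offset = 8.3·tan 14.86° = 2.202 m.
Σ offsets = 4.132 m.

4.1 m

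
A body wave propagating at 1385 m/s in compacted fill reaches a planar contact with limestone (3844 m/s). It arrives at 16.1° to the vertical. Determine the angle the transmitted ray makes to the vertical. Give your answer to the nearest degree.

sin θ₁/V₁ = sin θ₂/V₂ ⇒ sin θ₂ = 3844·sin 16.1°/1385 = 3844·0.2773/1385 = 0.7697.
θ₂ = arcsin 0.7697 = 50.32° from the normal.

50°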